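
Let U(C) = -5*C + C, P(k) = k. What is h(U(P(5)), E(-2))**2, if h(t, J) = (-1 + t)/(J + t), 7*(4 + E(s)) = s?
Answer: 21609/28900 ≈ 0.74772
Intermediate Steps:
E(s) = -4 + s/7
U(C) = -4*C
h(t, J) = (-1 + t)/(J + t)
h(U(P(5)), E(-2))**2 = ((-1 - 4*5)/((-4 + (1/7)*(-2)) - 4*5))**2 = ((-1 - 20)/((-4 - 2/7) - 20))**2 = (-21/(-30/7 - 20))**2 = (-21/(-170/7))**2 = (-7/170*(-21))**2 = (147/170)**2 = 21609/28900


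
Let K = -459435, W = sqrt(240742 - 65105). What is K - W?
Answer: -459435 - sqrt(175637) ≈ -4.5985e+5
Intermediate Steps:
W = sqrt(175637) ≈ 419.09
K - W = -459435 - sqrt(175637)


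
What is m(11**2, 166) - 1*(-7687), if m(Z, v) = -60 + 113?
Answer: 7740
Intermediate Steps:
m(Z, v) = 53
m(11**2, 166) - 1*(-7687) = 53 - 1*(-7687) = 53 + 7687 = 7740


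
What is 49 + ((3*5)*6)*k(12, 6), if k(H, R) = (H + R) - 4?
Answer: 1309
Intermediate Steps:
k(H, R) = -4 + H + R
49 + ((3*5)*6)*k(12, 6) = 49 + ((3*5)*6)*(-4 + 12 + 6) = 49 + (15*6)*14 = 49 + 90*14 = 49 + 1260 = 1309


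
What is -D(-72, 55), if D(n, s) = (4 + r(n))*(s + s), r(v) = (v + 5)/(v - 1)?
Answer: -39490/73 ≈ -540.96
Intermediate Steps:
r(v) = (5 + v)/(-1 + v)
D(n, s) = 2*s*(4 + (5 + n)/(-1 + n)) (D(n, s) = (4 + (5 + n)/(-1 + n))*(s + s) = (4 + (5 + n)/(-1 + n))*(2*s) = 2*s*(4 + (5 + n)/(-1 + n)))
-D(-72, 55) = -2*55*(1 + 5*(-72))/(-1 - 72) = -2*55*(1 - 360)/(-73) = -2*55*(-1)*(-359)/73 = -1*39490/73 = -39490/73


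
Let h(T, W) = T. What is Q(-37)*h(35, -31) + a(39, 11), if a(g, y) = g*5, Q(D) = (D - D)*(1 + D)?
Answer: 195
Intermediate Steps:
Q(D) = 0 (Q(D) = 0*(1 + D) = 0)
a(g, y) = 5*g
Q(-37)*h(35, -31) + a(39, 11) = 0*35 + 5*39 = 0 + 195 = 195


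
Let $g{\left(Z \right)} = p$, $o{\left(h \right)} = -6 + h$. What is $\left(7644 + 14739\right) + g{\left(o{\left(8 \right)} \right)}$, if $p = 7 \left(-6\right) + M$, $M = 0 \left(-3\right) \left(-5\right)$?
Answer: $22341$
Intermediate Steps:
$M = 0$ ($M = 0 \left(-5\right) = 0$)
$p = -42$ ($p = 7 \left(-6\right) + 0 = -42 + 0 = -42$)
$g{\left(Z \right)} = -42$
$\left(7644 + 14739\right) + g{\left(o{\left(8 \right)} \right)} = \left(7644 + 14739\right) - 42 = 22383 - 42 = 22341$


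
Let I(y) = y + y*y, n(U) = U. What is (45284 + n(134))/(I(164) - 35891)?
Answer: -45418/8831 ≈ -5.1430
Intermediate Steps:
I(y) = y + y**2
(45284 + n(134))/(I(164) - 35891) = (45284 + 134)/(164*(1 + 164) - 35891) = 45418/(164*165 - 35891) = 45418/(27060 - 35891) = 45418/(-8831) = 45418*(-1/8831) = -45418/8831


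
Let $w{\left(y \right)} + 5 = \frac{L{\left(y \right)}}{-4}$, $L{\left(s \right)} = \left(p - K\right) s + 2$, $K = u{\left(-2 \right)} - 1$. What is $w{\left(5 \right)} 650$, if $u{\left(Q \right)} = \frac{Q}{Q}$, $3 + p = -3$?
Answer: $1300$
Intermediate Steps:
$p = -6$ ($p = -3 - 3 = -6$)
$u{\left(Q \right)} = 1$
$K = 0$ ($K = 1 - 1 = 0$)
$L{\left(s \right)} = 2 - 6 s$ ($L{\left(s \right)} = \left(-6 - 0\right) s + 2 = \left(-6 + 0\right) s + 2 = - 6 s + 2 = 2 - 6 s$)
$w{\left(y \right)} = - \frac{11}{2} + \frac{3 y}{2}$ ($w{\left(y \right)} = -5 + \frac{2 - 6 y}{-4} = -5 + \left(2 - 6 y\right) \left(- \frac{1}{4}\right) = -5 + \left(- \frac{1}{2} + \frac{3 y}{2}\right) = - \frac{11}{2} + \frac{3 y}{2}$)
$w{\left(5 \right)} 650 = \left(- \frac{11}{2} + \frac{3}{2} \cdot 5\right) 650 = \left(- \frac{11}{2} + \frac{15}{2}\right) 650 = 2 \cdot 650 = 1300$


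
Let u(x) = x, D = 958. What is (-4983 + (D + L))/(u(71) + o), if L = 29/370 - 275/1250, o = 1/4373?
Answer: -4070449622/71799425 ≈ -56.692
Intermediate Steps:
o = 1/4373 ≈ 0.00022868
L = -131/925 (L = 29*(1/370) - 275*1/1250 = 29/370 - 11/50 = -131/925 ≈ -0.14162)
(-4983 + (D + L))/(u(71) + o) = (-4983 + (958 - 131/925))/(71 + 1/4373) = (-4983 + 886019/925)/(310484/4373) = -3723256/925*4373/310484 = -4070449622/71799425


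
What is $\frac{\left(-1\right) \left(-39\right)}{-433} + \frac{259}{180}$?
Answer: $\frac{105127}{77940} \approx 1.3488$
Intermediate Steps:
$\frac{\left(-1\right) \left(-39\right)}{-433} + \frac{259}{180} = 39 \left(- \frac{1}{433}\right) + 259 \cdot \frac{1}{180} = - \frac{39}{433} + \frac{259}{180} = \frac{105127}{77940}$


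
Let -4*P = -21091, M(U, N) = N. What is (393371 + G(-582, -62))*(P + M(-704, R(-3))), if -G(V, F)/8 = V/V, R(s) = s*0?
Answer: 8296419033/4 ≈ 2.0741e+9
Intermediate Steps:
R(s) = 0
P = 21091/4 (P = -¼*(-21091) = 21091/4 ≈ 5272.8)
G(V, F) = -8 (G(V, F) = -8*V/V = -8*1 = -8)
(393371 + G(-582, -62))*(P + M(-704, R(-3))) = (393371 - 8)*(21091/4 + 0) = 393363*(21091/4) = 8296419033/4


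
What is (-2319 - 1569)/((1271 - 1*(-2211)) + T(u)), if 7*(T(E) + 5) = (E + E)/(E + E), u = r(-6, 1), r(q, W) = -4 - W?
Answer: -6804/6085 ≈ -1.1182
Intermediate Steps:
u = -5 (u = -4 - 1*1 = -4 - 1 = -5)
T(E) = -34/7 (T(E) = -5 + ((E + E)/(E + E))/7 = -5 + ((2*E)/((2*E)))/7 = -5 + ((2*E)*(1/(2*E)))/7 = -5 + (1/7)*1 = -5 + 1/7 = -34/7)
(-2319 - 1569)/((1271 - 1*(-2211)) + T(u)) = (-2319 - 1569)/((1271 - 1*(-2211)) - 34/7) = -3888/((1271 + 2211) - 34/7) = -3888/(3482 - 34/7) = -3888/24340/7 = -3888*7/24340 = -6804/6085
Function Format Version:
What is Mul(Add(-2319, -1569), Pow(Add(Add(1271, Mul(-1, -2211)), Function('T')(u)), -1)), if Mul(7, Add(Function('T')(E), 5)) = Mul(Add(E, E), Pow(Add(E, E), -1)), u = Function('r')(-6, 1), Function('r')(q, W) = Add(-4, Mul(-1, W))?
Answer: Rational(-6804, 6085) ≈ -1.1182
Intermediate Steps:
u = -5 (u = Add(-4, Mul(-1, 1)) = Add(-4, -1) = -5)
Function('T')(E) = Rational(-34, 7) (Function('T')(E) = Add(-5, Mul(Rational(1, 7), Mul(Add(E, E), Pow(Add(E, E), -1)))) = Add(-5, Mul(Rational(1, 7), Mul(Mul(2, E), Pow(Mul(2, E), -1)))) = Add(-5, Mul(Rational(1, 7), Mul(Mul(2, E), Mul(Rational(1, 2), Pow(E, -1))))) = Add(-5, Mul(Rational(1, 7), 1)) = Add(-5, Rational(1, 7)) = Rational(-34, 7))
Mul(Add(-2319, -1569), Pow(Add(Add(1271, Mul(-1, -2211)), Function('T')(u)), -1)) = Mul(Add(-2319, -1569), Pow(Add(Add(1271, Mul(-1, -2211)), Rational(-34, 7)), -1)) = Mul(-3888, Pow(Add(Add(1271, 2211), Rational(-34, 7)), -1)) = Mul(-3888, Pow(Add(3482, Rational(-34, 7)), -1)) = Mul(-3888, Pow(Rational(24340, 7), -1)) = Mul(-3888, Rational(7, 24340)) = Rational(-6804, 6085)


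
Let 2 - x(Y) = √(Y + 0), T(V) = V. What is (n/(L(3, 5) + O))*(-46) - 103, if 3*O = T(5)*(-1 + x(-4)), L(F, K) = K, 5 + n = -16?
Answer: 323/25 + 1449*I/25 ≈ 12.92 + 57.96*I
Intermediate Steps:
n = -21 (n = -5 - 16 = -21)
x(Y) = 2 - √Y (x(Y) = 2 - √(Y + 0) = 2 - √Y)
O = 5/3 - 10*I/3 (O = (5*(-1 + (2 - √(-4))))/3 = (5*(-1 + (2 - 2*I)))/3 = (5*(1 - 2*I))/3 = (5 - 10*I)/3 = 5/3 - 10*I/3 ≈ 1.6667 - 3.3333*I)
(n/(L(3, 5) + O))*(-46) - 103 = (-21/(5 + (5/3 - 10*I/3)))*(-46) - 103 = (-21/(20/3 - 10*I/3))*(-46) - 103 = ((9*(20/3 + 10*I/3)/500)*(-21))*(-46) - 103 = -189*(20/3 + 10*I/3)/500*(-46) - 103 = 4347*(20/3 + 10*I/3)/250 - 103 = -103 + 4347*(20/3 + 10*I/3)/250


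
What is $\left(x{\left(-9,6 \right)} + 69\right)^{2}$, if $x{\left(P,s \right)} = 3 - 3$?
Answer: $4761$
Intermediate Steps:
$x{\left(P,s \right)} = 0$ ($x{\left(P,s \right)} = 3 - 3 = 0$)
$\left(x{\left(-9,6 \right)} + 69\right)^{2} = \left(0 + 69\right)^{2} = 69^{2} = 4761$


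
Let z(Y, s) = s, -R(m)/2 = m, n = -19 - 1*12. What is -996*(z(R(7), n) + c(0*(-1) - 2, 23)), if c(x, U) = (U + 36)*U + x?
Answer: -1318704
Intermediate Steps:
c(x, U) = x + U*(36 + U) (c(x, U) = (36 + U)*U + x = U*(36 + U) + x = x + U*(36 + U))
n = -31 (n = -19 - 12 = -31)
R(m) = -2*m
-996*(z(R(7), n) + c(0*(-1) - 2, 23)) = -996*(-31 + ((0*(-1) - 2) + 23² + 36*23)) = -996*(-31 + ((0 - 2) + 529 + 828)) = -996*(-31 + (-2 + 529 + 828)) = -996*(-31 + 1355) = -996*1324 = -1318704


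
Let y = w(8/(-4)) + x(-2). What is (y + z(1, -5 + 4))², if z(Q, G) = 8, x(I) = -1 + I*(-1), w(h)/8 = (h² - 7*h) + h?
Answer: 18769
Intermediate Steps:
w(h) = -48*h + 8*h² (w(h) = 8*((h² - 7*h) + h) = 8*(h² - 6*h) = -48*h + 8*h²)
x(I) = -1 - I
y = 129 (y = 8*(8/(-4))*(-6 + 8/(-4)) + (-1 - 1*(-2)) = 8*(8*(-¼))*(-6 + 8*(-¼)) + (-1 + 2) = 8*(-2)*(-6 - 2) + 1 = 8*(-2)*(-8) + 1 = 128 + 1 = 129)
(y + z(1, -5 + 4))² = (129 + 8)² = 137² = 18769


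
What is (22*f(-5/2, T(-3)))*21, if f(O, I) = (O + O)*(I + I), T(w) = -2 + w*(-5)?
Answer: -60060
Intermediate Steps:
T(w) = -2 - 5*w
f(O, I) = 4*I*O (f(O, I) = (2*O)*(2*I) = 4*I*O)
(22*f(-5/2, T(-3)))*21 = (22*(4*(-2 - 5*(-3))*(-5/2)))*21 = (22*(4*(-2 + 15)*(-5*½)))*21 = (22*(4*13*(-5/2)))*21 = (22*(-130))*21 = -2860*21 = -60060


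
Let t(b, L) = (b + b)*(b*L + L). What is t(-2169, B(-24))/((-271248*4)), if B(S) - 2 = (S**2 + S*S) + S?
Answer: -110702145/11302 ≈ -9794.9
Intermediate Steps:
B(S) = 2 + S + 2*S**2 (B(S) = 2 + ((S**2 + S*S) + S) = 2 + ((S**2 + S**2) + S) = 2 + (2*S**2 + S) = 2 + (S + 2*S**2) = 2 + S + 2*S**2)
t(b, L) = 2*b*(L + L*b) (t(b, L) = (2*b)*(L*b + L) = (2*b)*(L + L*b) = 2*b*(L + L*b))
t(-2169, B(-24))/((-271248*4)) = (2*(2 - 24 + 2*(-24)**2)*(-2169)*(1 - 2169))/((-271248*4)) = (2*(2 - 24 + 2*576)*(-2169)*(-2168))/(-1084992) = (2*(2 - 24 + 1152)*(-2169)*(-2168))*(-1/1084992) = (2*1130*(-2169)*(-2168))*(-1/1084992) = 10627405920*(-1/1084992) = -110702145/11302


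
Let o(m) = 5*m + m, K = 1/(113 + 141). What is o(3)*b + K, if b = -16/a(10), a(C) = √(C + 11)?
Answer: 1/254 - 96*√21/7 ≈ -62.843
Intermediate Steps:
a(C) = √(11 + C)
K = 1/254 ≈ 0.0039370
o(m) = 6*m
b = -16*√21/21 (b = -16/√(11 + 10) = -16*√21/21 ≈ -3.4915)
o(3)*b + K = (6*3)*(-16*√21/21) + 1/254 = 18*(-16*√21/21) + 1/254 = -96*√21/7 + 1/254 = 1/254 - 96*√21/7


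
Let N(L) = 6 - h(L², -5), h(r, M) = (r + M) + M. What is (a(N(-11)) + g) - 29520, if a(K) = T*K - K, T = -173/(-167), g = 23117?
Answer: -1069931/167 ≈ -6406.8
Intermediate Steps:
h(r, M) = r + 2*M (h(r, M) = (M + r) + M = r + 2*M)
T = 173/167 (T = -173*(-1/167) = 173/167 ≈ 1.0359)
N(L) = 16 - L² (N(L) = 6 - (L² + 2*(-5)) = 6 - (L² - 10) = 6 - (-10 + L²) = 6 + (10 - L²) = 16 - L²)
a(K) = 6*K/167 (a(K) = 173*K/167 - K = 6*K/167)
(a(N(-11)) + g) - 29520 = (6*(16 - 1*(-11)²)/167 + 23117) - 29520 = (6*(16 - 1*121)/167 + 23117) - 29520 = (6*(16 - 121)/167 + 23117) - 29520 = ((6/167)*(-105) + 23117) - 29520 = (-630/167 + 23117) - 29520 = 3859909/167 - 29520 = -1069931/167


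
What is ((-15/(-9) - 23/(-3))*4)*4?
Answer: 448/3 ≈ 149.33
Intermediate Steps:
((-15/(-9) - 23/(-3))*4)*4 = ((-15*(-⅑) - 23*(-⅓))*4)*4 = ((5/3 + 23/3)*4)*4 = ((28/3)*4)*4 = (112/3)*4 = 448/3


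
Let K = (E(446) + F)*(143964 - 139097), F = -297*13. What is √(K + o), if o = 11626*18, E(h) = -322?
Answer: I*√20149393 ≈ 4488.8*I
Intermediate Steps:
o = 209268
F = -3861
K = -20358661 (K = (-322 - 3861)*(143964 - 139097) = -4183*4867 = -20358661)
√(K + o) = √(-20358661 + 209268) = √(-20149393) = I*√20149393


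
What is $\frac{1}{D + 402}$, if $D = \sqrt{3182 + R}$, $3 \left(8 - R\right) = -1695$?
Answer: $\frac{402}{157849} - \frac{\sqrt{3755}}{157849} \approx 0.0021585$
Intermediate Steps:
$R = 573$ ($R = 8 - -565 = 8 + 565 = 573$)
$D = \sqrt{3755}$ ($D = \sqrt{3182 + 573} = \sqrt{3755} \approx 61.278$)
$\frac{1}{D + 402} = \frac{1}{\sqrt{3755} + 402} = \frac{1}{402 + \sqrt{3755}}$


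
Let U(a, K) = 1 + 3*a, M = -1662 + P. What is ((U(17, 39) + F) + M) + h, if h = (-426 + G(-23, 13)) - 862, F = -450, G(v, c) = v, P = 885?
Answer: -2486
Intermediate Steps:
M = -777 (M = -1662 + 885 = -777)
h = -1311 (h = (-426 - 23) - 862 = -449 - 862 = -1311)
((U(17, 39) + F) + M) + h = (((1 + 3*17) - 450) - 777) - 1311 = (((1 + 51) - 450) - 777) - 1311 = ((52 - 450) - 777) - 1311 = (-398 - 777) - 1311 = -1175 - 1311 = -2486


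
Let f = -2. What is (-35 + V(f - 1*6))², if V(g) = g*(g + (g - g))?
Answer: 841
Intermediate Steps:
V(g) = g² (V(g) = g*(g + 0) = g*g = g²)
(-35 + V(f - 1*6))² = (-35 + (-2 - 1*6)²)² = (-35 + (-2 - 6)²)² = (-35 + (-8)²)² = (-35 + 64)² = 29² = 841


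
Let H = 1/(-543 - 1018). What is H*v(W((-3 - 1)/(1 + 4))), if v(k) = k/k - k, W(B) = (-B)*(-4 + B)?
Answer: -121/39025 ≈ -0.0031006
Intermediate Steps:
W(B) = -B*(-4 + B)
H = -1/1561 (H = 1/(-1561) = -1/1561 ≈ -0.00064061)
v(k) = 1 - k
H*v(W((-3 - 1)/(1 + 4))) = -(1 - (-3 - 1)/(1 + 4)*(4 - (-3 - 1)/(1 + 4)))/1561 = -(1 - (-4/5)*(4 - (-4)/5))/1561 = -(1 - (-4*1/5)*(4 - (-4)/5))/1561 = -(1 - (-4)*(4 - 1*(-4/5))/5)/1561 = -(1 - (-4)*(4 + 4/5)/5)/1561 = -(1 - (-4)*24/(5*5))/1561 = -(1 - 1*(-96/25))/1561 = -(1 + 96/25)/1561 = -1/1561*121/25 = -121/39025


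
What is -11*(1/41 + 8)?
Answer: -3619/41 ≈ -88.268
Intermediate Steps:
-11*(1/41 + 8) = -11*329/41 = -3619/41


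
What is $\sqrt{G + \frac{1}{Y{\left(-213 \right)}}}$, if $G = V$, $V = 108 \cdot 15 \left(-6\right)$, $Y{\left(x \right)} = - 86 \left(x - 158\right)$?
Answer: $\frac{29 i \sqrt{11765624654}}{31906} \approx 98.59 i$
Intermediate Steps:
$Y{\left(x \right)} = 13588 - 86 x$ ($Y{\left(x \right)} = - 86 \left(-158 + x\right) = 13588 - 86 x$)
$V = -9720$ ($V = 108 \left(-90\right) = -9720$)
$G = -9720$
$\sqrt{G + \frac{1}{Y{\left(-213 \right)}}} = \sqrt{-9720 + \frac{1}{13588 - -18318}} = \sqrt{-9720 + \frac{1}{13588 + 18318}} = \sqrt{-9720 + \frac{1}{31906}} = \sqrt{- \frac{310126319}{31906}} = \frac{29 i \sqrt{11765624654}}{31906}$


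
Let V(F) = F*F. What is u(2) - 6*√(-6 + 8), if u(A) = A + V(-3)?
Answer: 11 - 6*√2 ≈ 2.5147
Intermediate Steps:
V(F) = F²
u(A) = 9 + A (u(A) = A + (-3)² = A + 9 = 9 + A)
u(2) - 6*√(-6 + 8) = (9 + 2) - 6*√(-6 + 8) = 11 - 6*√2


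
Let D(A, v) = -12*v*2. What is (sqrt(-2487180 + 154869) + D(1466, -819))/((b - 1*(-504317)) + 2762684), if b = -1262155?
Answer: 3276/334141 + I*sqrt(2332311)/2004846 ≈ 0.0098042 + 0.00076175*I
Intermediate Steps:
D(A, v) = -24*v
(sqrt(-2487180 + 154869) + D(1466, -819))/((b - 1*(-504317)) + 2762684) = (sqrt(-2487180 + 154869) - 24*(-819))/((-1262155 - 1*(-504317)) + 2762684) = (sqrt(-2332311) + 19656)/((-1262155 + 504317) + 2762684) = (I*sqrt(2332311) + 19656)/(-757838 + 2762684) = (19656 + I*sqrt(2332311))/2004846 = (19656 + I*sqrt(2332311))*(1/2004846) = 3276/334141 + I*sqrt(2332311)/2004846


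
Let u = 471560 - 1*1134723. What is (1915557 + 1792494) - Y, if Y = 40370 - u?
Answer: 3004518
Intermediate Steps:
u = -663163 (u = 471560 - 1134723 = -663163)
Y = 703533 (Y = 40370 - 1*(-663163) = 40370 + 663163 = 703533)
(1915557 + 1792494) - Y = (1915557 + 1792494) - 1*703533 = 3708051 - 703533 = 3004518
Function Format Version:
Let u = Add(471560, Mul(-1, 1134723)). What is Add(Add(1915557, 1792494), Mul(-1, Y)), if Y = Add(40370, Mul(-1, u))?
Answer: 3004518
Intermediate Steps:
u = -663163 (u = Add(471560, -1134723) = -663163)
Y = 703533 (Y = Add(40370, Mul(-1, -663163)) = Add(40370, 663163) = 703533)
Add(Add(1915557, 1792494), Mul(-1, Y)) = Add(Add(1915557, 1792494), Mul(-1, 703533)) = Add(3708051, -703533) = 3004518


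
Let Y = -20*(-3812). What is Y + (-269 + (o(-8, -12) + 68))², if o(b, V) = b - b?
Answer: 116641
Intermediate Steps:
o(b, V) = 0
Y = 76240
Y + (-269 + (o(-8, -12) + 68))² = 76240 + (-269 + (0 + 68))² = 76240 + (-269 + 68)² = 76240 + (-201)² = 76240 + 40401 = 116641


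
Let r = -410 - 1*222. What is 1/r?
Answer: -1/632 ≈ -0.0015823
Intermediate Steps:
r = -632 (r = -410 - 222 = -632)
1/r = 1/(-632) = -1/632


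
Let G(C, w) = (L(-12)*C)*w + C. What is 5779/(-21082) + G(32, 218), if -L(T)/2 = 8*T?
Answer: 28237730989/21082 ≈ 1.3394e+6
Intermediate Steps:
L(T) = -16*T
G(C, w) = C + 192*C*w (G(C, w) = ((-16*(-12))*C)*w + C = (192*C)*w + C = 192*C*w + C = C + 192*C*w)
5779/(-21082) + G(32, 218) = 5779/(-21082) + 32*(1 + 192*218) = 5779*(-1/21082) + 32*(1 + 41856) = -5779/21082 + 32*41857 = -5779/21082 + 1339424 = 28237730989/21082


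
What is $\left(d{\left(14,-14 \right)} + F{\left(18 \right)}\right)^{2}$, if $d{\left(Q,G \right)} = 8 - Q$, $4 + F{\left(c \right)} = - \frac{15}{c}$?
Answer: $\frac{4225}{36} \approx 117.36$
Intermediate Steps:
$F{\left(c \right)} = -4 - \frac{15}{c}$
$\left(d{\left(14,-14 \right)} + F{\left(18 \right)}\right)^{2} = \left(\left(8 - 14\right) - \left(4 + \frac{15}{18}\right)\right)^{2} = \left(\left(8 - 14\right) - \frac{29}{6}\right)^{2} = \left(-6 - \frac{29}{6}\right)^{2} = \left(- \frac{65}{6}\right)^{2} = \frac{4225}{36}$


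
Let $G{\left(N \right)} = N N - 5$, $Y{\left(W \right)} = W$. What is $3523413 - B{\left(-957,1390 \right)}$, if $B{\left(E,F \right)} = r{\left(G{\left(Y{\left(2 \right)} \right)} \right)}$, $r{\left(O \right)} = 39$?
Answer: $3523374$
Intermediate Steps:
$G{\left(N \right)} = -5 + N^{2}$ ($G{\left(N \right)} = N^{2} - 5 = -5 + N^{2}$)
$B{\left(E,F \right)} = 39$
$3523413 - B{\left(-957,1390 \right)} = 3523413 - 39 = 3523374$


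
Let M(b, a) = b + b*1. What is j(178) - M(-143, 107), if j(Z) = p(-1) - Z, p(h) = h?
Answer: 107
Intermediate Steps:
M(b, a) = 2*b (M(b, a) = b + b = 2*b)
j(Z) = -1 - Z
j(178) - M(-143, 107) = (-1 - 1*178) - 2*(-143) = (-1 - 178) - 1*(-286) = -179 + 286 = 107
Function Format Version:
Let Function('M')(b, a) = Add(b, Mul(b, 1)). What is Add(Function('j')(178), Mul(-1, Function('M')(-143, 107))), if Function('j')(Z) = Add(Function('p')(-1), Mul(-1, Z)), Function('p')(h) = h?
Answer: 107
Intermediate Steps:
Function('M')(b, a) = Mul(2, b) (Function('M')(b, a) = Add(b, b) = Mul(2, b))
Function('j')(Z) = Add(-1, Mul(-1, Z))
Add(Function('j')(178), Mul(-1, Function('M')(-143, 107))) = Add(Add(-1, Mul(-1, 178)), Mul(-1, Mul(2, -143))) = Add(Add(-1, -178), Mul(-1, -286)) = Add(-179, 286) = 107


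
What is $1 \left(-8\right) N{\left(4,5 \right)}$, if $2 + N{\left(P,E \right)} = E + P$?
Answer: $-56$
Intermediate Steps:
$N{\left(P,E \right)} = -2 + E + P$ ($N{\left(P,E \right)} = -2 + \left(E + P\right) = -2 + E + P$)
$1 \left(-8\right) N{\left(4,5 \right)} = 1 \left(-8\right) \left(-2 + 5 + 4\right) = \left(-8\right) 7 = -56$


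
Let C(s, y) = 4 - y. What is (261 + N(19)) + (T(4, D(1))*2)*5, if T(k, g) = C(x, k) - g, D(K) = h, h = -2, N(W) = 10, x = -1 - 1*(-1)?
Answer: 291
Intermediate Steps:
x = 0 (x = -1 + 1 = 0)
D(K) = -2
T(k, g) = 4 - g - k (T(k, g) = (4 - k) - g = 4 - g - k)
(261 + N(19)) + (T(4, D(1))*2)*5 = (261 + 10) + ((4 - 1*(-2) - 1*4)*2)*5 = 271 + ((4 + 2 - 4)*2)*5 = 271 + (2*2)*5 = 271 + 4*5 = 271 + 20 = 291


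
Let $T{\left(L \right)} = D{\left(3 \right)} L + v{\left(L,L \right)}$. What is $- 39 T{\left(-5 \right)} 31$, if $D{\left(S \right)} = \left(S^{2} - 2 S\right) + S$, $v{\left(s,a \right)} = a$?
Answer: $42315$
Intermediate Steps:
$D{\left(S \right)} = S^{2} - S$
$T{\left(L \right)} = 7 L$ ($T{\left(L \right)} = 3 \left(-1 + 3\right) L + L = 3 \cdot 2 L + L = 6 L + L = 7 L$)
$- 39 T{\left(-5 \right)} 31 = - 39 \cdot 7 \left(-5\right) 31 = \left(-39\right) \left(-35\right) 31 = 1365 \cdot 31 = 42315$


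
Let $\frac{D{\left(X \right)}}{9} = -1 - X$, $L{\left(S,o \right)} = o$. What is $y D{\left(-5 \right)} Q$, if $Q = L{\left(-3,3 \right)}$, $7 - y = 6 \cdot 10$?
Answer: $-5724$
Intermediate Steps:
$D{\left(X \right)} = -9 - 9 X$ ($D{\left(X \right)} = 9 \left(-1 - X\right) = -9 - 9 X$)
$y = -53$ ($y = 7 - 6 \cdot 10 = 7 - 60 = -53$)
$Q = 3$
$y D{\left(-5 \right)} Q = - 53 \left(-9 - -45\right) 3 = - 53 \left(-9 + 45\right) 3 = \left(-53\right) 36 \cdot 3 = \left(-1908\right) 3 = -5724$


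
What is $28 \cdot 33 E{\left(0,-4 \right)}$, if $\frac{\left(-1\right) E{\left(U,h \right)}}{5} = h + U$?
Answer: $18480$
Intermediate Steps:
$E{\left(U,h \right)} = - 5 U - 5 h$ ($E{\left(U,h \right)} = - 5 \left(h + U\right) = - 5 \left(U + h\right) = - 5 U - 5 h$)
$28 \cdot 33 E{\left(0,-4 \right)} = 28 \cdot 33 \left(\left(-5\right) 0 - -20\right) = 924 \left(0 + 20\right) = 924 \cdot 20 = 18480$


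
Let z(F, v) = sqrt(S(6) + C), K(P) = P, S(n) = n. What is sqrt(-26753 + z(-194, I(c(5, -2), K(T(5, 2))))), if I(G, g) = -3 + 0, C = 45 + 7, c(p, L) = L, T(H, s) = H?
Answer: sqrt(-26753 + sqrt(58)) ≈ 163.54*I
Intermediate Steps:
C = 52
I(G, g) = -3
z(F, v) = sqrt(58) (z(F, v) = sqrt(6 + 52) = sqrt(58))
sqrt(-26753 + z(-194, I(c(5, -2), K(T(5, 2))))) = sqrt(-26753 + sqrt(58))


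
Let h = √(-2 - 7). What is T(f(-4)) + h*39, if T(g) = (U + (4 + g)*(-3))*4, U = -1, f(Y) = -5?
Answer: 8 + 117*I ≈ 8.0 + 117.0*I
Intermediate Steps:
h = 3*I (h = √(-9) = 3*I ≈ 3.0*I)
T(g) = -52 - 12*g (T(g) = (-1 + (4 + g)*(-3))*4 = (-1 + (-12 - 3*g))*4 = (-13 - 3*g)*4 = -52 - 12*g)
T(f(-4)) + h*39 = (-52 - 12*(-5)) + (3*I)*39 = (-52 + 60) + 117*I = 8 + 117*I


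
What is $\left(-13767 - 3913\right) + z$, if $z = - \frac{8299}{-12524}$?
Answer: $- \frac{221416021}{12524} \approx -17679.0$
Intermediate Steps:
$z = \frac{8299}{12524}$ ($z = \left(-8299\right) \left(- \frac{1}{12524}\right) = \frac{8299}{12524} \approx 0.66265$)
$\left(-13767 - 3913\right) + z = \left(-13767 - 3913\right) + \frac{8299}{12524} = -17680 + \frac{8299}{12524} = - \frac{221416021}{12524}$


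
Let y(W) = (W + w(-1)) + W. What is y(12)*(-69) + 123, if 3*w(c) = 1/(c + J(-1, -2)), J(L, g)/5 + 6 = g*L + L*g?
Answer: -16840/11 ≈ -1530.9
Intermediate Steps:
J(L, g) = -30 + 10*L*g (J(L, g) = -30 + 5*(g*L + L*g) = -30 + 5*(L*g + L*g) = -30 + 5*(2*L*g) = -30 + 10*L*g)
w(c) = 1/(3*(-10 + c)) (w(c) = 1/(3*(c + (-30 + 10*(-1)*(-2)))) = 1/(3*(c + (-30 + 20))) = 1/(3*(c - 10)) = 1/(3*(-10 + c)))
y(W) = -1/33 + 2*W (y(W) = (W + 1/(3*(-10 - 1))) + W = (W + (⅓)/(-11)) + W = (W + (⅓)*(-1/11)) + W = (W - 1/33) + W = (-1/33 + W) + W = -1/33 + 2*W)
y(12)*(-69) + 123 = (-1/33 + 2*12)*(-69) + 123 = (-1/33 + 24)*(-69) + 123 = (791/33)*(-69) + 123 = -18193/11 + 123 = -16840/11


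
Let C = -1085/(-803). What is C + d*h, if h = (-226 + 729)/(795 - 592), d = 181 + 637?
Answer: 330617817/163009 ≈ 2028.2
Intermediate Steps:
C = 1085/803 (C = -1085*(-1/803) = 1085/803 ≈ 1.3512)
d = 818
h = 503/203 ≈ 2.4778
C + d*h = 1085/803 + 818*(503/203) = 1085/803 + 411454/203 = 330617817/163009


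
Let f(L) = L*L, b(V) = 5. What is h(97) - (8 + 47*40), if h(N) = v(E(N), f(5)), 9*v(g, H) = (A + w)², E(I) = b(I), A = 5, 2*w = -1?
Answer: -7543/4 ≈ -1885.8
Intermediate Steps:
w = -½ (w = (½)*(-1) = -½ ≈ -0.50000)
E(I) = 5
f(L) = L²
v(g, H) = 9/4 (v(g, H) = (5 - ½)²/9 = (9/2)²/9 = (⅑)*(81/4) = 9/4)
h(N) = 9/4
h(97) - (8 + 47*40) = 9/4 - (8 + 47*40) = 9/4 - (8 + 1880) = 9/4 - 1*1888 = 9/4 - 1888 = -7543/4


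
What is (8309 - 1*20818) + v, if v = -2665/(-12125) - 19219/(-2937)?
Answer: -89043741029/7122225 ≈ -12502.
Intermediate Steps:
v = 48171496/7122225 (v = -2665*(-1/12125) - 19219*(-1/2937) = 533/2425 + 19219/2937 = 48171496/7122225 ≈ 6.7635)
(8309 - 1*20818) + v = (8309 - 1*20818) + 48171496/7122225 = (8309 - 20818) + 48171496/7122225 = -12509 + 48171496/7122225 = -89043741029/7122225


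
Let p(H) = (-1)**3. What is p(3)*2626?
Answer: -2626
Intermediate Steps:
p(H) = -1
p(3)*2626 = -1*2626 = -2626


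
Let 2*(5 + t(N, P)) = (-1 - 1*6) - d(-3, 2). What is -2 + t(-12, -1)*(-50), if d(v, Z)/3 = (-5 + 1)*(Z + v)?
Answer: 723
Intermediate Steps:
d(v, Z) = -12*Z - 12*v (d(v, Z) = 3*((-5 + 1)*(Z + v)) = 3*(-4*(Z + v)) = 3*(-4*Z - 4*v) = -12*Z - 12*v)
t(N, P) = -29/2 (t(N, P) = -5 + ((-1 - 1*6) - (-12*2 - 12*(-3)))/2 = -5 + ((-1 - 6) - (-24 + 36))/2 = -5 + (-7 - 1*12)/2 = -5 + (-7 - 12)/2 = -5 + (1/2)*(-19) = -5 - 19/2 = -29/2)
-2 + t(-12, -1)*(-50) = -2 - 29/2*(-50) = -2 + 725 = 723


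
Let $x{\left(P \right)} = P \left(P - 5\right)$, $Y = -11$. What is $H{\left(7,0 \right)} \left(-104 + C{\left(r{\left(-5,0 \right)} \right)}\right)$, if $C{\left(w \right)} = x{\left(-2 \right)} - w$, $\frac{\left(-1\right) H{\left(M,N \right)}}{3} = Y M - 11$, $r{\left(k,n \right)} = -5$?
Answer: $-22440$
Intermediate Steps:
$x{\left(P \right)} = P \left(-5 + P\right)$
$H{\left(M,N \right)} = 33 + 33 M$ ($H{\left(M,N \right)} = - 3 \left(- 11 M - 11\right) = - 3 \left(-11 - 11 M\right) = 33 + 33 M$)
$C{\left(w \right)} = 14 - w$ ($C{\left(w \right)} = - 2 \left(-5 - 2\right) - w = \left(-2\right) \left(-7\right) - w = 14 - w$)
$H{\left(7,0 \right)} \left(-104 + C{\left(r{\left(-5,0 \right)} \right)}\right) = \left(33 + 33 \cdot 7\right) \left(-104 + \left(14 - -5\right)\right) = \left(33 + 231\right) \left(-104 + \left(14 + 5\right)\right) = 264 \left(-104 + 19\right) = 264 \left(-85\right) = -22440$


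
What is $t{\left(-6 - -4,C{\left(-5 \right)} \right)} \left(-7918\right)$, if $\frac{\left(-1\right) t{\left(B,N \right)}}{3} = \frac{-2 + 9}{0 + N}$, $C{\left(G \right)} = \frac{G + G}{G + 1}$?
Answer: $\frac{332556}{5} \approx 66511.0$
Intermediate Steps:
$C{\left(G \right)} = \frac{2 G}{1 + G}$
$t{\left(B,N \right)} = - \frac{21}{N}$ ($t{\left(B,N \right)} = - 3 \frac{-2 + 9}{0 + N} = - 3 \frac{7}{N} = - \frac{21}{N}$)
$t{\left(-6 - -4,C{\left(-5 \right)} \right)} \left(-7918\right) = - \frac{21}{2 \left(-5\right) \frac{1}{1 - 5}} \left(-7918\right) = - \frac{21}{2 \left(-5\right) \frac{1}{-4}} \left(-7918\right) = - \frac{21}{2 \left(-5\right) \left(- \frac{1}{4}\right)} \left(-7918\right) = - \frac{21}{\frac{5}{2}} \left(-7918\right) = \left(-21\right) \frac{2}{5} \left(-7918\right) = \left(- \frac{42}{5}\right) \left(-7918\right) = \frac{332556}{5}$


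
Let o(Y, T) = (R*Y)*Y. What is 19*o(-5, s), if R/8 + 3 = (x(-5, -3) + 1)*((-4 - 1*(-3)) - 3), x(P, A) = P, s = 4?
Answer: 49400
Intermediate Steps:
R = 104 (R = -24 + 8*((-5 + 1)*((-4 - 1*(-3)) - 3)) = -24 + 8*(-4*((-4 + 3) - 3)) = -24 + 8*(-4*(-1 - 3)) = -24 + 8*(-4*(-4)) = -24 + 8*16 = -24 + 128 = 104)
o(Y, T) = 104*Y**2 (o(Y, T) = (104*Y)*Y = 104*Y**2)
19*o(-5, s) = 19*(104*(-5)**2) = 19*(104*25) = 19*2600 = 49400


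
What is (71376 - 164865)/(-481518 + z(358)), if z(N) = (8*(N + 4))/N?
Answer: 16734531/86190274 ≈ 0.19416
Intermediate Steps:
z(N) = (32 + 8*N)/N (z(N) = (8*(4 + N))/N = (32 + 8*N)/N)
(71376 - 164865)/(-481518 + z(358)) = (71376 - 164865)/(-481518 + (8 + 32/358)) = -93489/(-481518 + (8 + 32*(1/358))) = -93489/(-481518 + (8 + 16/179)) = -93489/(-481518 + 1448/179) = -93489/(-86190274/179) = -93489*(-179/86190274) = 16734531/86190274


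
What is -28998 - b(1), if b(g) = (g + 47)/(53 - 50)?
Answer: -29014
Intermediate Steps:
b(g) = 47/3 + g/3 (b(g) = (47 + g)/3 = (47 + g)*(⅓) = 47/3 + g/3)
-28998 - b(1) = -28998 - (47/3 + (⅓)*1) = -28998 - (47/3 + ⅓) = -28998 - 1*16 = -28998 - 16 = -29014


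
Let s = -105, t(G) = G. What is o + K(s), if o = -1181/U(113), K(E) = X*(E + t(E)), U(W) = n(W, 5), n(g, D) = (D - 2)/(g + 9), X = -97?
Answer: -82972/3 ≈ -27657.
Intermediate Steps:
n(g, D) = (-2 + D)/(9 + g)
U(W) = 3/(9 + W) (U(W) = (-2 + 5)/(9 + W) = 3/(9 + W))
K(E) = -194*E (K(E) = -97*(E + E) = -194*E)
o = -144082/3 (o = -1181/(3/(9 + 113)) = -1181/(3/122) = -1181/(3*(1/122)) = -1181/3/122 = -1181*122/3 = -144082/3 ≈ -48027.)
o + K(s) = -144082/3 - 194*(-105) = -144082/3 + 20370 = -82972/3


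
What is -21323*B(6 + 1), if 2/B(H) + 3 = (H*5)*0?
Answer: 42646/3 ≈ 14215.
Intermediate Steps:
B(H) = -⅔ (B(H) = 2/(-3 + (H*5)*0) = 2/(-3 + (5*H)*0) = 2/(-3 + 0) = 2/(-3) = 2*(-⅓) = -⅔)
-21323*B(6 + 1) = -21323*(-⅔) = 42646/3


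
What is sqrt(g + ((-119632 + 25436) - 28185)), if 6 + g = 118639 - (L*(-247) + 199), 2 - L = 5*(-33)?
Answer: sqrt(37302) ≈ 193.14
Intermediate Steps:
L = 167 (L = 2 - 5*(-33) = 2 - 1*(-165) = 2 + 165 = 167)
g = 159683 (g = -6 + (118639 - (167*(-247) + 199)) = -6 + (118639 - (-41249 + 199)) = -6 + (118639 - 1*(-41050)) = -6 + (118639 + 41050) = -6 + 159689 = 159683)
sqrt(g + ((-119632 + 25436) - 28185)) = sqrt(159683 + ((-119632 + 25436) - 28185)) = sqrt(159683 + (-94196 - 28185)) = sqrt(159683 - 122381) = sqrt(37302)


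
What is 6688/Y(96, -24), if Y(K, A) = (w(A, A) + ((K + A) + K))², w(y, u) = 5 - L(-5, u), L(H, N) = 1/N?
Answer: 3852288/17247409 ≈ 0.22335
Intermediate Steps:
w(y, u) = 5 - 1/u
Y(K, A) = (5 + A - 1/A + 2*K)² (Y(K, A) = ((5 - 1/A) + ((K + A) + K))² = ((5 - 1/A) + ((A + K) + K))² = ((5 - 1/A) + (A + 2*K))² = (5 + A - 1/A + 2*K)²)
6688/Y(96, -24) = 6688/(((-1 + 5*(-24) - 24*(-24 + 2*96))²/(-24)²)) = 6688/(((-1 - 120 - 24*(-24 + 192))²/576)) = 6688/(((-1 - 120 - 24*168)²/576)) = 6688/(((-1 - 120 - 4032)²/576)) = 6688/(((1/576)*(-4153)²)) = 6688/(((1/576)*17247409)) = 6688/(17247409/576) = 6688*(576/17247409) = 3852288/17247409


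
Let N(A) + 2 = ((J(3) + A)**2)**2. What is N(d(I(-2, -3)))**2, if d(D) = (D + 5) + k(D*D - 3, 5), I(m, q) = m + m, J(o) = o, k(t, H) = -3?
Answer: 1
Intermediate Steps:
I(m, q) = 2*m
d(D) = 2 + D (d(D) = (D + 5) - 3 = (5 + D) - 3 = 2 + D)
N(A) = -2 + (3 + A)**4 (N(A) = -2 + ((3 + A)**2)**2 = -2 + (3 + A)**4)
N(d(I(-2, -3)))**2 = (-2 + (3 + (2 + 2*(-2)))**4)**2 = (-2 + (3 + (2 - 4))**4)**2 = (-2 + (3 - 2)**4)**2 = (-2 + 1**4)**2 = (-2 + 1)**2 = (-1)**2 = 1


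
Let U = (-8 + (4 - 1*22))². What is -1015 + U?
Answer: -339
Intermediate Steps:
U = 676 (U = (-8 + (4 - 22))² = (-8 - 18)² = (-26)² = 676)
-1015 + U = -1015 + 676 = -339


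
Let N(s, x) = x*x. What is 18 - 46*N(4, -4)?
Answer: -718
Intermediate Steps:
N(s, x) = x²
18 - 46*N(4, -4) = 18 - 46*(-4)² = 18 - 46*16 = 18 - 736 = -718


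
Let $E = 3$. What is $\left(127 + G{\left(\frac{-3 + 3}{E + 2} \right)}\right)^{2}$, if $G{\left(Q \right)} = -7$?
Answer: $14400$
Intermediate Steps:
$\left(127 + G{\left(\frac{-3 + 3}{E + 2} \right)}\right)^{2} = \left(127 - 7\right)^{2} = 120^{2} = 14400$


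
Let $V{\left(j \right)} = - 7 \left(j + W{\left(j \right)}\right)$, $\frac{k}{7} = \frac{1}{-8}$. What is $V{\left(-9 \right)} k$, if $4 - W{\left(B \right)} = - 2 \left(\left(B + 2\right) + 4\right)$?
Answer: $- \frac{539}{8} \approx -67.375$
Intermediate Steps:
$W{\left(B \right)} = 16 + 2 B$ ($W{\left(B \right)} = 4 - - 2 \left(\left(B + 2\right) + 4\right) = 4 - - 2 \left(\left(2 + B\right) + 4\right) = 4 - - 2 \left(6 + B\right) = 4 - \left(-12 - 2 B\right) = 4 + \left(12 + 2 B\right) = 16 + 2 B$)
$k = - \frac{7}{8}$ ($k = \frac{7}{-8} = 7 \left(- \frac{1}{8}\right) = - \frac{7}{8} \approx -0.875$)
$V{\left(j \right)} = -112 - 21 j$ ($V{\left(j \right)} = - 7 \left(j + \left(16 + 2 j\right)\right) = - 7 \left(16 + 3 j\right) = -112 - 21 j$)
$V{\left(-9 \right)} k = \left(-112 - -189\right) \left(- \frac{7}{8}\right) = \left(-112 + 189\right) \left(- \frac{7}{8}\right) = 77 \left(- \frac{7}{8}\right) = - \frac{539}{8}$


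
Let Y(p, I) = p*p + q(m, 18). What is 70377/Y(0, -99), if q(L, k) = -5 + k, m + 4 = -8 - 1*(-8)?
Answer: 70377/13 ≈ 5413.6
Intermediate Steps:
m = -4 (m = -4 + (-8 - 1*(-8)) = -4 + (-8 + 8) = -4 + 0 = -4)
Y(p, I) = 13 + p² (Y(p, I) = p*p + (-5 + 18) = p² + 13 = 13 + p²)
70377/Y(0, -99) = 70377/(13 + 0²) = 70377/(13 + 0) = 70377/13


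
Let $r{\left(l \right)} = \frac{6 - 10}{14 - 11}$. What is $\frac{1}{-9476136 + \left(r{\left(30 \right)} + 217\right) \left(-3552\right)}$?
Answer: $- \frac{1}{10242184} \approx -9.7635 \cdot 10^{-8}$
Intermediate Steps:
$r{\left(l \right)} = - \frac{4}{3}$
$\frac{1}{-9476136 + \left(r{\left(30 \right)} + 217\right) \left(-3552\right)} = \frac{1}{-9476136 + \left(- \frac{4}{3} + 217\right) \left(-3552\right)} = \frac{1}{-9476136 + \frac{647}{3} \left(-3552\right)} = \frac{1}{-9476136 - 766048} = \frac{1}{-10242184} = - \frac{1}{10242184}$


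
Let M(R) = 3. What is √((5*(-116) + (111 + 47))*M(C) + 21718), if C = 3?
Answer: 2*√5113 ≈ 143.01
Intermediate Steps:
√((5*(-116) + (111 + 47))*M(C) + 21718) = √((5*(-116) + (111 + 47))*3 + 21718) = √((-580 + 158)*3 + 21718) = √(-422*3 + 21718) = √(-1266 + 21718) = √20452 = 2*√5113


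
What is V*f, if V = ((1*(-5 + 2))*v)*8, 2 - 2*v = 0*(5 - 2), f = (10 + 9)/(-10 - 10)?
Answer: 114/5 ≈ 22.800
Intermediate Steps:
f = -19/20 (f = 19/(-20) = 19*(-1/20) = -19/20 ≈ -0.95000)
v = 1 (v = 1 - 0*(5 - 2) = 1 - 0*3 = 1 - ½*0 = 1 + 0 = 1)
V = -24 (V = ((1*(-5 + 2))*1)*8 = ((1*(-3))*1)*8 = -3*1*8 = -3*8 = -24)
V*f = -24*(-19/20) = 114/5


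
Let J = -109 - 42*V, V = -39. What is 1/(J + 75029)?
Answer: 1/76558 ≈ 1.3062e-5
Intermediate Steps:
J = 1529 (J = -109 - 42*(-39) = -109 + 1638 = 1529)
1/(J + 75029) = 1/(1529 + 75029) = 1/76558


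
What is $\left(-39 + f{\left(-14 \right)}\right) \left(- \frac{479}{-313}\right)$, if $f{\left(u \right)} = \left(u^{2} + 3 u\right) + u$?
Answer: $\frac{48379}{313} \approx 154.57$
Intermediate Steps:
$f{\left(u \right)} = u^{2} + 4 u$
$\left(-39 + f{\left(-14 \right)}\right) \left(- \frac{479}{-313}\right) = \left(-39 - 14 \left(4 - 14\right)\right) \left(- \frac{479}{-313}\right) = \left(-39 - -140\right) \left(\left(-479\right) \left(- \frac{1}{313}\right)\right) = \left(-39 + 140\right) \frac{479}{313} = 101 \cdot \frac{479}{313} = \frac{48379}{313}$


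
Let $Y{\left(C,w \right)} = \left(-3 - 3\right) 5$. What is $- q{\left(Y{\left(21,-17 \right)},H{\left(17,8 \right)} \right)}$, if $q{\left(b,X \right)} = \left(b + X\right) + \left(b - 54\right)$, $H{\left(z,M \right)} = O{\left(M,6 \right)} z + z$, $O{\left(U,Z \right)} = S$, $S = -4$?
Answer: $165$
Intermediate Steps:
$O{\left(U,Z \right)} = -4$
$Y{\left(C,w \right)} = -30$ ($Y{\left(C,w \right)} = \left(-6\right) 5 = -30$)
$H{\left(z,M \right)} = - 3 z$ ($H{\left(z,M \right)} = - 4 z + z = - 3 z$)
$q{\left(b,X \right)} = -54 + X + 2 b$ ($q{\left(b,X \right)} = \left(X + b\right) + \left(b - 54\right) = \left(X + b\right) + \left(-54 + b\right) = -54 + X + 2 b$)
$- q{\left(Y{\left(21,-17 \right)},H{\left(17,8 \right)} \right)} = - (-54 - 51 + 2 \left(-30\right)) = - (-54 - 51 - 60) = \left(-1\right) \left(-165\right) = 165$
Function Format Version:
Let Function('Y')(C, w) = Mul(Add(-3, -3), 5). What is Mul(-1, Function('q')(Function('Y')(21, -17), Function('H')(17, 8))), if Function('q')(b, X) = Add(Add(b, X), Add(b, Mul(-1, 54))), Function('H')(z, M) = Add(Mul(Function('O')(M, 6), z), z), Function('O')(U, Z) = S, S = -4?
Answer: 165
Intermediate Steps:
Function('O')(U, Z) = -4
Function('Y')(C, w) = -30 (Function('Y')(C, w) = Mul(-6, 5) = -30)
Function('H')(z, M) = Mul(-3, z) (Function('H')(z, M) = Add(Mul(-4, z), z) = Mul(-3, z))
Function('q')(b, X) = Add(-54, X, Mul(2, b)) (Function('q')(b, X) = Add(Add(X, b), Add(b, -54)) = Add(Add(X, b), Add(-54, b)) = Add(-54, X, Mul(2, b)))
Mul(-1, Function('q')(Function('Y')(21, -17), Function('H')(17, 8))) = Mul(-1, Add(-54, Mul(-3, 17), Mul(2, -30))) = Mul(-1, Add(-54, -51, -60)) = Mul(-1, -165) = 165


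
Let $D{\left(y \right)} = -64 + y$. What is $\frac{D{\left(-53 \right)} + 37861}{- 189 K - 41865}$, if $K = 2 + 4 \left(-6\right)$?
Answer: $- \frac{37744}{37707} \approx -1.001$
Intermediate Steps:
$K = -22$ ($K = 2 - 24 = -22$)
$\frac{D{\left(-53 \right)} + 37861}{- 189 K - 41865} = \frac{\left(-64 - 53\right) + 37861}{\left(-189\right) \left(-22\right) - 41865} = \frac{-117 + 37861}{4158 - 41865} = \frac{37744}{-37707} = 37744 \left(- \frac{1}{37707}\right) = - \frac{37744}{37707}$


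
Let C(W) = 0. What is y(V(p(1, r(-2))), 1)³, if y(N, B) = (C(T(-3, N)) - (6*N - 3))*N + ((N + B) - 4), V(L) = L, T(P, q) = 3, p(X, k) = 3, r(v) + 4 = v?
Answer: -91125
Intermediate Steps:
r(v) = -4 + v
y(N, B) = -4 + B + N + N*(3 - 6*N) (y(N, B) = (0 - (6*N - 3))*N + ((N + B) - 4) = (0 - (-3 + 6*N))*N + ((B + N) - 4) = (0 + (3 - 6*N))*N + (-4 + B + N) = (3 - 6*N)*N + (-4 + B + N) = N*(3 - 6*N) + (-4 + B + N) = -4 + B + N + N*(3 - 6*N))
y(V(p(1, r(-2))), 1)³ = (-4 + 1 - 6*3² + 4*3)³ = (-4 + 1 - 6*9 + 12)³ = (-4 + 1 - 54 + 12)³ = (-45)³ = -91125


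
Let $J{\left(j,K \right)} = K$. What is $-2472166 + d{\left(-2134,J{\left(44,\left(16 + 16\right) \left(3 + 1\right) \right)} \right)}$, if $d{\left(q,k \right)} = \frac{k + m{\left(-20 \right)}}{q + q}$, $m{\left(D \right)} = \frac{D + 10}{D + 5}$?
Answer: $- \frac{15826806925}{6402} \approx -2.4722 \cdot 10^{6}$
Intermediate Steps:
$m{\left(D \right)} = \frac{10 + D}{5 + D}$
$d{\left(q,k \right)} = \frac{\frac{2}{3} + k}{2 q}$ ($d{\left(q,k \right)} = \frac{k + \frac{10 - 20}{5 - 20}}{q + q} = \frac{k + \frac{1}{-15} \left(-10\right)}{2 q} = \left(k - - \frac{2}{3}\right) \frac{1}{2 q} = \left(k + \frac{2}{3}\right) \frac{1}{2 q} = \left(\frac{2}{3} + k\right) \frac{1}{2 q} = \frac{\frac{2}{3} + k}{2 q}$)
$-2472166 + d{\left(-2134,J{\left(44,\left(16 + 16\right) \left(3 + 1\right) \right)} \right)} = -2472166 + \frac{2 + 3 \left(16 + 16\right) \left(3 + 1\right)}{6 \left(-2134\right)} = -2472166 + \frac{1}{6} \left(- \frac{1}{2134}\right) \left(2 + 3 \cdot 32 \cdot 4\right) = -2472166 + \frac{1}{6} \left(- \frac{1}{2134}\right) \left(2 + 3 \cdot 128\right) = -2472166 + \frac{1}{6} \left(- \frac{1}{2134}\right) \left(2 + 384\right) = -2472166 + \frac{1}{6} \left(- \frac{1}{2134}\right) 386 = -2472166 - \frac{193}{6402} = - \frac{15826806925}{6402}$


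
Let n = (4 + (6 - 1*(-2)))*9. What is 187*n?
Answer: 20196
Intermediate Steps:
n = 108 (n = (4 + (6 + 2))*9 = (4 + 8)*9 = 12*9 = 108)
187*n = 187*108 = 20196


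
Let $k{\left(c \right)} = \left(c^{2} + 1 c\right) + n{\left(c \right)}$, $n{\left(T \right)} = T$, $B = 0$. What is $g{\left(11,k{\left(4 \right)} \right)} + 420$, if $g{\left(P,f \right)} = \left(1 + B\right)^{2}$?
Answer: $421$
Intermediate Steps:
$k{\left(c \right)} = c^{2} + 2 c$ ($k{\left(c \right)} = \left(c^{2} + 1 c\right) + c = \left(c^{2} + c\right) + c = \left(c + c^{2}\right) + c = c^{2} + 2 c$)
$g{\left(P,f \right)} = 1$ ($g{\left(P,f \right)} = \left(1 + 0\right)^{2} = 1^{2} = 1$)
$g{\left(11,k{\left(4 \right)} \right)} + 420 = 1 + 420 = 421$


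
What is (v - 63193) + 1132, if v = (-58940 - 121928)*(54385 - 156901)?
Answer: 18541801827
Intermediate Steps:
v = 18541863888 (v = -180868*(-102516) = 18541863888)
(v - 63193) + 1132 = (18541863888 - 63193) + 1132 = 18541800695 + 1132 = 18541801827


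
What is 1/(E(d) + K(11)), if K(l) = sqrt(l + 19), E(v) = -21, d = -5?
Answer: -7/137 - sqrt(30)/411 ≈ -0.064421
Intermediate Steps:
K(l) = sqrt(19 + l)
1/(E(d) + K(11)) = 1/(-21 + sqrt(19 + 11)) = 1/(-21 + sqrt(30))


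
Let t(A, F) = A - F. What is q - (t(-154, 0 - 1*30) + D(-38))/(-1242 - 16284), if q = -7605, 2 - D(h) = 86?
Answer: -66642719/8763 ≈ -7605.0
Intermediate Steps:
D(h) = -84 (D(h) = 2 - 1*86 = 2 - 86 = -84)
q - (t(-154, 0 - 1*30) + D(-38))/(-1242 - 16284) = -7605 - ((-154 - (0 - 1*30)) - 84)/(-1242 - 16284) = -7605 - ((-154 - (0 - 30)) - 84)/(-17526) = -7605 - ((-154 - 1*(-30)) - 84)*(-1)/17526 = -7605 - ((-154 + 30) - 84)*(-1)/17526 = -7605 - (-124 - 84)*(-1)/17526 = -7605 - (-208)*(-1)/17526 = -7605 - 1*104/8763 = -7605 - 104/8763 = -66642719/8763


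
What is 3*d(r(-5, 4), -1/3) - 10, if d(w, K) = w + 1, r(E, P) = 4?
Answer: 5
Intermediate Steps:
d(w, K) = 1 + w
3*d(r(-5, 4), -1/3) - 10 = 3*(1 + 4) - 10 = 3*5 - 10 = 15 - 10 = 5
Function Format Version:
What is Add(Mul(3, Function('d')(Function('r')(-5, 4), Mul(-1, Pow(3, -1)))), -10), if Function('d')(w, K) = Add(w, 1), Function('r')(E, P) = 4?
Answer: 5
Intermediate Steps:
Function('d')(w, K) = Add(1, w)
Add(Mul(3, Function('d')(Function('r')(-5, 4), Mul(-1, Pow(3, -1)))), -10) = Add(Mul(3, Add(1, 4)), -10) = Add(Mul(3, 5), -10) = Add(15, -10) = 5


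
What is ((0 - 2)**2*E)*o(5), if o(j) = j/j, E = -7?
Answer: -28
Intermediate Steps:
o(j) = 1
((0 - 2)**2*E)*o(5) = ((0 - 2)**2*(-7))*1 = ((-2)**2*(-7))*1 = (4*(-7))*1 = -28*1 = -28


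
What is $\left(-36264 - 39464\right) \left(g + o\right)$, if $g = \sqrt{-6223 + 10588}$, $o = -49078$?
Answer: $3716578784 - 227184 \sqrt{485} \approx 3.7116 \cdot 10^{9}$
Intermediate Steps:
$g = 3 \sqrt{485}$ ($g = \sqrt{4365} = 3 \sqrt{485} \approx 66.068$)
$\left(-36264 - 39464\right) \left(g + o\right) = \left(-36264 - 39464\right) \left(3 \sqrt{485} - 49078\right) = - 75728 \left(-49078 + 3 \sqrt{485}\right) = 3716578784 - 227184 \sqrt{485}$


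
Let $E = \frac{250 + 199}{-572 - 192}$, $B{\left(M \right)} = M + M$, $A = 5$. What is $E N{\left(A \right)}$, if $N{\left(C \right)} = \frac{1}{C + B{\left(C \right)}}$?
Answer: $- \frac{449}{11460} \approx -0.03918$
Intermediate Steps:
$B{\left(M \right)} = 2 M$
$E = - \frac{449}{764}$ ($E = \frac{449}{-764} = 449 \left(- \frac{1}{764}\right) = - \frac{449}{764} \approx -0.5877$)
$N{\left(C \right)} = \frac{1}{3 C}$ ($N{\left(C \right)} = \frac{1}{C + 2 C} = \frac{1}{3 C}$)
$E N{\left(A \right)} = - \frac{449 \frac{1}{3 \cdot 5}}{764} = - \frac{449 \cdot \frac{1}{3} \cdot \frac{1}{5}}{764} = \left(- \frac{449}{764}\right) \frac{1}{15} = - \frac{449}{11460}$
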